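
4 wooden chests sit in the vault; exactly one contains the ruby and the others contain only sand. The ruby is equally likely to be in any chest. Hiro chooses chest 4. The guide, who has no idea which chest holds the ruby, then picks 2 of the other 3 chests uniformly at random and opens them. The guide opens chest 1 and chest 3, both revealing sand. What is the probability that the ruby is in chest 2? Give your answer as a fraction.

Because the guide chose which chests to open without knowing where the ruby is, the choice is independent of the prize location. Learning that none of the 2 opened chests holds the ruby simply rules out those 2 locations and leaves the remaining 2 chests still equally likely by symmetry.
So P(the ruby in chest 2) = 1/2.

1/2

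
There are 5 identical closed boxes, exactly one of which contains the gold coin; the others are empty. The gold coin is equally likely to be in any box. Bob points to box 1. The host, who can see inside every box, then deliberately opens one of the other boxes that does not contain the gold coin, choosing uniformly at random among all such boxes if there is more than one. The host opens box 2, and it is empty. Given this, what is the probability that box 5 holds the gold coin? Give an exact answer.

4/15

Condition on the true location of the gold coin.
If it is in box 1 (prior 1/5): the host has 4 equally likely choices, so probability 1/4; weight (1/5)·(1/4) = 1/20.
If it is in box 2 (prior 1/5): the host opened box 2, so this case is ruled out; weight (1/5)·0 = 0.
If it is in any of boxes 3, 4, and 5 (prior 1/5 each): the host has 3 equally likely choices, so probability 1/3; weight (1/5)·(1/3) = 1/15 each.
The weights sum to 1/4.
So P(the gold coin in box 5 | the host opened box 2) = (1/15) / (1/4) = 4/15.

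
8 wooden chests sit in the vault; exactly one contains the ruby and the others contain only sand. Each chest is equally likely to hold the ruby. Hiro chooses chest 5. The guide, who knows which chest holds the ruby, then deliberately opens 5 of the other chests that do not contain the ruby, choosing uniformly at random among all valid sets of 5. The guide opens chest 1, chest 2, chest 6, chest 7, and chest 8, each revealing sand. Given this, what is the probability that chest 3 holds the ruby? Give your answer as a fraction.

Apply Bayes' rule, conditioning on where the ruby actually is.
If it is in any of chests 1, 2, 6, 7, and 8 (prior 1/8 each): that chest was opened and seen not to hold the prize — ruled out; weight (1/8)·0 = 0 each.
If it is in either of chests 3 and 4 (prior 1/8 each): the guide has 6 equally likely choices, so probability 1/6; weight (1/8)·(1/6) = 1/48 each.
If it is in chest 5 (prior 1/8): the guide has 21 equally likely choices, so probability 1/21; weight (1/8)·(1/21) = 1/168.
The weights sum to 1/21.
So P(the ruby in chest 3 | the guide opened chest 1, chest 2, chest 6, chest 7, and chest 8) = (1/48) / (1/21) = 7/16.

7/16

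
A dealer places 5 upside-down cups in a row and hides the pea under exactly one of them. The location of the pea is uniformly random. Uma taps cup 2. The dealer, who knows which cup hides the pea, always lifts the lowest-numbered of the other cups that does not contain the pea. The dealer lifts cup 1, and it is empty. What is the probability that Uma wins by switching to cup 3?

Apply Bayes' rule, conditioning on where the pea actually is.
If it is under cup 1 (prior 1/5): the dealer opened cup 1, so this case is ruled out; weight (1/5)·0 = 0.
If it is under any of cups 2, 3, 4, and 5 (prior 1/5 each): cup 1 is the lowest-numbered option available, probability 1; weight (1/5)·1 = 1/5 each.
The weights sum to 4/5.
So P(the pea under cup 3 | the dealer opened cup 1) = (1/5) / (4/5) = 1/4.

1/4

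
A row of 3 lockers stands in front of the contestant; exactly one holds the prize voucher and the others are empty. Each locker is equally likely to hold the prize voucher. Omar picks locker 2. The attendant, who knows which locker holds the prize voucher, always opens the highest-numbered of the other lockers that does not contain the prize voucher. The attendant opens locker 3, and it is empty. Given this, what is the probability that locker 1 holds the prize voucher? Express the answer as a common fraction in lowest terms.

Consider each possible location of the prize voucher in turn.
If it is in either of lockers 1 and 2 (prior 1/3 each): locker 3 is the highest-numbered option available, probability 1; weight (1/3)·1 = 1/3 each.
If it is in locker 3 (prior 1/3): the attendant opened locker 3, so this case is ruled out; weight (1/3)·0 = 0.
The weights sum to 2/3.
So P(the prize voucher in locker 1 | the attendant opened locker 3) = (1/3) / (2/3) = 1/2.

1/2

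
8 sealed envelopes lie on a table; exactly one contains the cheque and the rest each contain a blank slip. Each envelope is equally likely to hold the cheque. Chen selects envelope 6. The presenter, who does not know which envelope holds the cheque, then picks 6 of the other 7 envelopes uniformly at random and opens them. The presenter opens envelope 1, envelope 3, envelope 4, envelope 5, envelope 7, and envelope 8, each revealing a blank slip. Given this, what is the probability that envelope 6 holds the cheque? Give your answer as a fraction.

Because the presenter chose which envelopes to open without knowing where the cheque is, the choice is independent of the prize location. Learning that none of the 6 opened envelopes holds the cheque simply rules out those 6 locations and leaves the remaining 2 envelopes still equally likely by symmetry.
So P(the cheque in envelope 6) = 1/2.

1/2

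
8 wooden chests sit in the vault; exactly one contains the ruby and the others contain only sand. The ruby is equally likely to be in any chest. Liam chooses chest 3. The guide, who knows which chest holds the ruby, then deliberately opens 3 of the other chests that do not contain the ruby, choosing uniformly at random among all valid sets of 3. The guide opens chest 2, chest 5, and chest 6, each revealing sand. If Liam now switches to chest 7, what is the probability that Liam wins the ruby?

7/32

Condition on the true location of the ruby.
If it is in any of chests 1, 4, 7, and 8 (prior 1/8 each): the guide has 20 equally likely choices, so probability 1/20; weight (1/8)·(1/20) = 1/160 each.
If it is in any of chests 2, 5, and 6 (prior 1/8 each): that chest was opened and seen not to hold the prize — ruled out; weight (1/8)·0 = 0 each.
If it is in chest 3 (prior 1/8): the guide has 35 equally likely choices, so probability 1/35; weight (1/8)·(1/35) = 1/280.
The weights sum to 1/35.
So P(the ruby in chest 7 | the guide opened chest 2, chest 5, and chest 6) = (1/160) / (1/35) = 7/32.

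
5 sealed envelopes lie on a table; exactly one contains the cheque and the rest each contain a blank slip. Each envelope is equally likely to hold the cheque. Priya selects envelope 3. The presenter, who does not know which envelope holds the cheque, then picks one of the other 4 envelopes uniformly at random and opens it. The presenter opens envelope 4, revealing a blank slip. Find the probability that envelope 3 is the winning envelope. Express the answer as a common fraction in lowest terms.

Apply Bayes' rule, conditioning on where the cheque actually is.
If it is in any of envelopes 1, 2, 3, and 5 (prior 1/5 each): the presenter picks envelope 4 with probability 1/4 regardless, and it is not the prize; weight (1/5)·(1/4) = 1/20 each.
If it is in envelope 4 (prior 1/5): the presenter opened envelope 4, so this case is ruled out; weight (1/5)·0 = 0.
The weights sum to 1/5.
So P(the cheque in envelope 3 | the presenter opened envelope 4) = (1/20) / (1/5) = 1/4.

1/4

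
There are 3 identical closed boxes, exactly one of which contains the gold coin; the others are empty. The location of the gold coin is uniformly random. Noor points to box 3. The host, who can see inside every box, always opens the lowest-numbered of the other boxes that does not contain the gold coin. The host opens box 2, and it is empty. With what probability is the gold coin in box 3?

0

Consider each possible location of the gold coin in turn.
If it is in box 1 (prior 1/3): box 2 is the lowest-numbered option available, probability 1; weight (1/3)·1 = 1/3.
If it is in box 2 (prior 1/3): the host opened box 2, so this case is ruled out; weight (1/3)·0 = 0.
If it is in box 3 (prior 1/3): the host would have opened box 1 instead, probability 0; weight (1/3)·0 = 0.
The weights sum to 1/3.
So P(the gold coin in box 3 | the host opened box 2) = 0 / (1/3) = 0.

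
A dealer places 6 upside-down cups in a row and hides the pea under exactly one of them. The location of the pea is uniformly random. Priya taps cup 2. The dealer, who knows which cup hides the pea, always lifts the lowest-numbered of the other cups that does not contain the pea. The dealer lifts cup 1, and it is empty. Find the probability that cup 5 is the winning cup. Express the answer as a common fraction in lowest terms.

1/5

Apply Bayes' rule, conditioning on where the pea actually is.
If it is under cup 1 (prior 1/6): the dealer opened cup 1, so this case is ruled out; weight (1/6)·0 = 0.
If it is under any of cups 2, 3, 4, 5, and 6 (prior 1/6 each): cup 1 is the lowest-numbered option available, probability 1; weight (1/6)·1 = 1/6 each.
The weights sum to 5/6.
So P(the pea under cup 5 | the dealer opened cup 1) = (1/6) / (5/6) = 1/5.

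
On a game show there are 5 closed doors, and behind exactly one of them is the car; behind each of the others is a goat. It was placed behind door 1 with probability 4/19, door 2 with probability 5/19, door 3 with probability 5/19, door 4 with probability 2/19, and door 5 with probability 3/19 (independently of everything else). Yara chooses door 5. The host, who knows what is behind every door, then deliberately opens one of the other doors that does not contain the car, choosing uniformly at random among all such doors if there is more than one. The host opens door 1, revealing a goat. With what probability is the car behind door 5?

3/19

Apply Bayes' rule, conditioning on where the car actually is.
If it is behind door 1 (prior 4/19): the host opened door 1, so this case is ruled out; weight (4/19)·0 = 0.
If it is behind either of doors 2 and 3 (prior 5/19 each): the host has 3 equally likely choices, so probability 1/3; weight (5/19)·(1/3) = 5/57 each.
If it is behind door 4 (prior 2/19): the host has 3 equally likely choices, so probability 1/3; weight (2/19)·(1/3) = 2/57.
If it is behind door 5 (prior 3/19): the host has 4 equally likely choices, so probability 1/4; weight (3/19)·(1/4) = 3/76.
The weights sum to 1/4.
So P(the car behind door 5 | the host opened door 1) = (3/76) / (1/4) = 3/19.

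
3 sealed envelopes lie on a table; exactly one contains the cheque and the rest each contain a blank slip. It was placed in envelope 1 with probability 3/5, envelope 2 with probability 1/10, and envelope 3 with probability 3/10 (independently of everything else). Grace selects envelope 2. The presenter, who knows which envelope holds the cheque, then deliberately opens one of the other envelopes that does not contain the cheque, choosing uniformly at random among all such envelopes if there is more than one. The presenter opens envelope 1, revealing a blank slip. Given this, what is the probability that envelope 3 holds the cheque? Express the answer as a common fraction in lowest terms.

Apply Bayes' rule, conditioning on where the cheque actually is.
If it is in envelope 1 (prior 3/5): the presenter opened envelope 1, so this case is ruled out; weight (3/5)·0 = 0.
If it is in envelope 2 (prior 1/10): the presenter has 2 equally likely choices, so probability 1/2; weight (1/10)·(1/2) = 1/20.
If it is in envelope 3 (prior 3/10): the presenter has no choice, probability 1; weight (3/10)·1 = 3/10.
The weights sum to 7/20.
So P(the cheque in envelope 3 | the presenter opened envelope 1) = (3/10) / (7/20) = 6/7.

6/7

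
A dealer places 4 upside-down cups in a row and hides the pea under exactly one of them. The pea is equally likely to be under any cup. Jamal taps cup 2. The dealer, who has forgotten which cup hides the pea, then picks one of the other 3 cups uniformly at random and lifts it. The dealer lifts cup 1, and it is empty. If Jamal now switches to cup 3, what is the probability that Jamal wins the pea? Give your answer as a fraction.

Because the dealer chose which cup to lift without knowing where the pea is, the choice is independent of the prize location. Learning that cup 1 does not hold the pea simply rules out that one location and leaves the remaining 3 cups still equally likely by symmetry.
So P(the pea under cup 3) = 1/3.

1/3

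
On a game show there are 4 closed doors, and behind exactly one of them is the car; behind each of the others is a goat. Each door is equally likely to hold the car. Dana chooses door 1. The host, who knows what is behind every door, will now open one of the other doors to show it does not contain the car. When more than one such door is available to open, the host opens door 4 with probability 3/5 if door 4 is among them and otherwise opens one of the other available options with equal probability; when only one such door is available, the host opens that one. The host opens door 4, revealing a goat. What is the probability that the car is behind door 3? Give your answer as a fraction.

Consider each possible location of the car in turn.
If it is behind any of doors 1, 2, and 3 (prior 1/4 each): door 4 is available, opened with probability 3/5; weight (1/4)·(3/5) = 3/20 each.
If it is behind door 4 (prior 1/4): the host opened door 4, so this case is ruled out; weight (1/4)·0 = 0.
The weights sum to 9/20.
So P(the car behind door 3 | the host opened door 4) = (3/20) / (9/20) = 1/3.

1/3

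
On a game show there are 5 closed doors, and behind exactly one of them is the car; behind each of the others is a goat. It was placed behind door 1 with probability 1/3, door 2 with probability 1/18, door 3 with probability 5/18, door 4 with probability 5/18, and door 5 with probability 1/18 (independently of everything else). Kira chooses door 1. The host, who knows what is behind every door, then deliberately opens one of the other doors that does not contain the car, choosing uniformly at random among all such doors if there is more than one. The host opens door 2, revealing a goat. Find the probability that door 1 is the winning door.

9/31

Consider each possible location of the car in turn.
If it is behind door 1 (prior 1/3): the host has 4 equally likely choices, so probability 1/4; weight (1/3)·(1/4) = 1/12.
If it is behind door 2 (prior 1/18): the host opened door 2, so this case is ruled out; weight (1/18)·0 = 0.
If it is behind either of doors 3 and 4 (prior 5/18 each): the host has 3 equally likely choices, so probability 1/3; weight (5/18)·(1/3) = 5/54 each.
If it is behind door 5 (prior 1/18): the host has 3 equally likely choices, so probability 1/3; weight (1/18)·(1/3) = 1/54.
The weights sum to 31/108.
So P(the car behind door 1 | the host opened door 2) = (1/12) / (31/108) = 9/31.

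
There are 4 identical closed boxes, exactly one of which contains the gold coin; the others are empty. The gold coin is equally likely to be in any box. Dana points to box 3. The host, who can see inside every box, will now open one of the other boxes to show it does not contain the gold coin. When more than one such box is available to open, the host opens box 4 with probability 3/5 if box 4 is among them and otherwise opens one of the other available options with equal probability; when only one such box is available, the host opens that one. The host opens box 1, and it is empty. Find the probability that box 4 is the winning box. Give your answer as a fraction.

Apply Bayes' rule, conditioning on where the gold coin actually is.
If it is in box 1 (prior 1/4): the host opened box 1, so this case is ruled out; weight (1/4)·0 = 0.
If it is in box 2 (prior 1/4): box 4 is available but not opened, probability 2/5; weight (1/4)·(2/5) = 1/10.
If it is in box 3 (prior 1/4): box 4 is available but not opened; box 1 gets probability (1 − 3/5)/2 = 1/5; weight (1/4)·(1/5) = 1/20.
If it is in box 4 (prior 1/4): box 4 holds the prize so is unavailable; the host chooses uniformly among the 2 others, probability 1/2; weight (1/4)·(1/2) = 1/8.
The weights sum to 11/40.
So P(the gold coin in box 4 | the host opened box 1) = (1/8) / (11/40) = 5/11.

5/11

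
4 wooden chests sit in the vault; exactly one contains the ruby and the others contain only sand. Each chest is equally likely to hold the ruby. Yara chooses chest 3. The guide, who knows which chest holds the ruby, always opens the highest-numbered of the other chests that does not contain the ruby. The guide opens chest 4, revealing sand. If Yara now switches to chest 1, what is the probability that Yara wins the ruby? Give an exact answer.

1/3

Apply Bayes' rule, conditioning on where the ruby actually is.
If it is in any of chests 1, 2, and 3 (prior 1/4 each): chest 4 is the highest-numbered option available, probability 1; weight (1/4)·1 = 1/4 each.
If it is in chest 4 (prior 1/4): the guide opened chest 4, so this case is ruled out; weight (1/4)·0 = 0.
The weights sum to 3/4.
So P(the ruby in chest 1 | the guide opened chest 4) = (1/4) / (3/4) = 1/3.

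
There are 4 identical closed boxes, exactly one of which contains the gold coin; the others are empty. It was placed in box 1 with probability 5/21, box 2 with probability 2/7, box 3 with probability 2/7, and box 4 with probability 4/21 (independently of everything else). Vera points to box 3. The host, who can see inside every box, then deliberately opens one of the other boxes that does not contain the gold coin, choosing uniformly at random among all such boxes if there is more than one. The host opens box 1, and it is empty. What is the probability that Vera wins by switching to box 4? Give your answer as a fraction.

2/7

Consider each possible location of the gold coin in turn.
If it is in box 1 (prior 5/21): the host opened box 1, so this case is ruled out; weight (5/21)·0 = 0.
If it is in box 2 (prior 2/7): the host has 2 equally likely choices, so probability 1/2; weight (2/7)·(1/2) = 1/7.
If it is in box 3 (prior 2/7): the host has 3 equally likely choices, so probability 1/3; weight (2/7)·(1/3) = 2/21.
If it is in box 4 (prior 4/21): the host has 2 equally likely choices, so probability 1/2; weight (4/21)·(1/2) = 2/21.
The weights sum to 1/3.
So P(the gold coin in box 4 | the host opened box 1) = (2/21) / (1/3) = 2/7.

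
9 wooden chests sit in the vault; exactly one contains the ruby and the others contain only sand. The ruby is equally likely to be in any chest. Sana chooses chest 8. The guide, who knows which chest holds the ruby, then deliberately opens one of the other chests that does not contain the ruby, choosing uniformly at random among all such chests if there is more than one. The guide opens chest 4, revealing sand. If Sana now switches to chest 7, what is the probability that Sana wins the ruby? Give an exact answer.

Apply Bayes' rule, conditioning on where the ruby actually is.
If it is in any of chests 1, 2, 3, 5, 6, 7, and 9 (prior 1/9 each): the guide has 7 equally likely choices, so probability 1/7; weight (1/9)·(1/7) = 1/63 each.
If it is in chest 4 (prior 1/9): the guide opened chest 4, so this case is ruled out; weight (1/9)·0 = 0.
If it is in chest 8 (prior 1/9): the guide has 8 equally likely choices, so probability 1/8; weight (1/9)·(1/8) = 1/72.
The weights sum to 1/8.
So P(the ruby in chest 7 | the guide opened chest 4) = (1/63) / (1/8) = 8/63.

8/63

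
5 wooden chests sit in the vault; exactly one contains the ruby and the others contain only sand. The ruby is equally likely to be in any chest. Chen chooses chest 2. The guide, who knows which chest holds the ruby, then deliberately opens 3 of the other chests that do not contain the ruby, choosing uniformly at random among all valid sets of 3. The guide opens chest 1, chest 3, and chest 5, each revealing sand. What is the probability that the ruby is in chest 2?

Consider each possible location of the ruby in turn.
If it is in any of chests 1, 3, and 5 (prior 1/5 each): that chest was opened and seen not to hold the prize — ruled out; weight (1/5)·0 = 0 each.
If it is in chest 2 (prior 1/5): the guide has 4 equally likely choices, so probability 1/4; weight (1/5)·(1/4) = 1/20.
If it is in chest 4 (prior 1/5): the guide has no choice, probability 1; weight (1/5)·1 = 1/5.
The weights sum to 1/4.
So P(the ruby in chest 2 | the guide opened chest 1, chest 3, and chest 5) = (1/20) / (1/4) = 1/5.

1/5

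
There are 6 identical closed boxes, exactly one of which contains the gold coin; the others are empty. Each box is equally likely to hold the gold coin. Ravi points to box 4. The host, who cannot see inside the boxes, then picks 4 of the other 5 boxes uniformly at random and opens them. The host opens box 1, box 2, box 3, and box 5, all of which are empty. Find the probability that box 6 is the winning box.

1/2

Apply Bayes' rule, conditioning on where the gold coin actually is.
If it is in any of boxes 1, 2, 3, and 5 (prior 1/6 each): that box was opened and seen not to hold the prize — ruled out; weight (1/6)·0 = 0 each.
If it is in either of boxes 4 and 6 (prior 1/6 each): the host picks exactly this set with probability 1/5 regardless, and none is the prize; weight (1/6)·(1/5) = 1/30 each.
The weights sum to 1/15.
So P(the gold coin in box 6 | the host opened box 1, box 2, box 3, and box 5) = (1/30) / (1/15) = 1/2.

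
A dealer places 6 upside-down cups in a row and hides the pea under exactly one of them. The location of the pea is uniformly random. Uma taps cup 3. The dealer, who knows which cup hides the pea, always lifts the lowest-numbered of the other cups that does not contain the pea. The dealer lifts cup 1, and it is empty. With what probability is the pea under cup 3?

Apply Bayes' rule, conditioning on where the pea actually is.
If it is under cup 1 (prior 1/6): the dealer opened cup 1, so this case is ruled out; weight (1/6)·0 = 0.
If it is under any of cups 2, 3, 4, 5, and 6 (prior 1/6 each): cup 1 is the lowest-numbered option available, probability 1; weight (1/6)·1 = 1/6 each.
The weights sum to 5/6.
So P(the pea under cup 3 | the dealer opened cup 1) = (1/6) / (5/6) = 1/5.

1/5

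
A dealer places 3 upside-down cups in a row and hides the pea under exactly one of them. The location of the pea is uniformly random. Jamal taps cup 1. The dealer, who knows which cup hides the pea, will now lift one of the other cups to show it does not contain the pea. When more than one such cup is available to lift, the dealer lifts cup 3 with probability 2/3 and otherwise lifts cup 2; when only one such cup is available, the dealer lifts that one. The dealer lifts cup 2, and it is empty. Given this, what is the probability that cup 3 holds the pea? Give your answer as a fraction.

3/4

Condition on the true location of the pea.
If it is under cup 1 (prior 1/3): cup 3 is available but not opened, probability 1/3; weight (1/3)·(1/3) = 1/9.
If it is under cup 2 (prior 1/3): the dealer opened cup 2, so this case is ruled out; weight (1/3)·0 = 0.
If it is under cup 3 (prior 1/3): only cup 2 is available, probability 1; weight (1/3)·1 = 1/3.
The weights sum to 4/9.
So P(the pea under cup 3 | the dealer opened cup 2) = (1/3) / (4/9) = 3/4.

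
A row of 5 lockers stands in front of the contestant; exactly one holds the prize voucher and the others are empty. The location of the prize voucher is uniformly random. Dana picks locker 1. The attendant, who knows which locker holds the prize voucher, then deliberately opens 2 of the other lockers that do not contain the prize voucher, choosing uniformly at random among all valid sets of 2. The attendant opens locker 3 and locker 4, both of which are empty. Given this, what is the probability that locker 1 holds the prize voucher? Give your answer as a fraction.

Apply Bayes' rule, conditioning on where the prize voucher actually is.
If it is in locker 1 (prior 1/5): the attendant has 6 equally likely choices, so probability 1/6; weight (1/5)·(1/6) = 1/30.
If it is in either of lockers 2 and 5 (prior 1/5 each): the attendant has 3 equally likely choices, so probability 1/3; weight (1/5)·(1/3) = 1/15 each.
If it is in either of lockers 3 and 4 (prior 1/5 each): that locker was opened and seen not to hold the prize — ruled out; weight (1/5)·0 = 0 each.
The weights sum to 1/6.
So P(the prize voucher in locker 1 | the attendant opened locker 3 and locker 4) = (1/30) / (1/6) = 1/5.

1/5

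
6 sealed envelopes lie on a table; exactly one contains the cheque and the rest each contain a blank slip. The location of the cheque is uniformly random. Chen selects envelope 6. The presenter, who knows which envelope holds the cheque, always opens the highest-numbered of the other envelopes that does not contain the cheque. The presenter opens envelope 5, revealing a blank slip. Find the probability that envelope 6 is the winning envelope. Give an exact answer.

1/5

Consider each possible location of the cheque in turn.
If it is in any of envelopes 1, 2, 3, 4, and 6 (prior 1/6 each): envelope 5 is the highest-numbered option available, probability 1; weight (1/6)·1 = 1/6 each.
If it is in envelope 5 (prior 1/6): the presenter opened envelope 5, so this case is ruled out; weight (1/6)·0 = 0.
The weights sum to 5/6.
So P(the cheque in envelope 6 | the presenter opened envelope 5) = (1/6) / (5/6) = 1/5.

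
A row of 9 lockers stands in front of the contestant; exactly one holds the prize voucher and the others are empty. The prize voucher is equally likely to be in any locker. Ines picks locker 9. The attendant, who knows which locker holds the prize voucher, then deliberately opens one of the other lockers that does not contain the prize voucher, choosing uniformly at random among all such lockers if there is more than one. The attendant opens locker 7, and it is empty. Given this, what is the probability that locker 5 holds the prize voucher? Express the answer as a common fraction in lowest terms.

8/63

Condition on the true location of the prize voucher.
If it is in any of lockers 1, 2, 3, 4, 5, 6, and 8 (prior 1/9 each): the attendant has 7 equally likely choices, so probability 1/7; weight (1/9)·(1/7) = 1/63 each.
If it is in locker 7 (prior 1/9): the attendant opened locker 7, so this case is ruled out; weight (1/9)·0 = 0.
If it is in locker 9 (prior 1/9): the attendant has 8 equally likely choices, so probability 1/8; weight (1/9)·(1/8) = 1/72.
The weights sum to 1/8.
So P(the prize voucher in locker 5 | the attendant opened locker 7) = (1/63) / (1/8) = 8/63.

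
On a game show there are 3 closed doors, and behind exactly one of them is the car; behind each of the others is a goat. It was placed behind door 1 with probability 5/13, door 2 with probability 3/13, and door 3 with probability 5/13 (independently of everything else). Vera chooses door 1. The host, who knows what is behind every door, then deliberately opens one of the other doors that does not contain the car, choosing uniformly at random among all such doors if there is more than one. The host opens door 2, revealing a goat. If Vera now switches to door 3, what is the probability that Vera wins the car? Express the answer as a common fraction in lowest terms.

2/3

Condition on the true location of the car.
If it is behind door 1 (prior 5/13): the host has 2 equally likely choices, so probability 1/2; weight (5/13)·(1/2) = 5/26.
If it is behind door 2 (prior 3/13): the host opened door 2, so this case is ruled out; weight (3/13)·0 = 0.
If it is behind door 3 (prior 5/13): the host has no choice, probability 1; weight (5/13)·1 = 5/13.
The weights sum to 15/26.
So P(the car behind door 3 | the host opened door 2) = (5/13) / (15/26) = 2/3.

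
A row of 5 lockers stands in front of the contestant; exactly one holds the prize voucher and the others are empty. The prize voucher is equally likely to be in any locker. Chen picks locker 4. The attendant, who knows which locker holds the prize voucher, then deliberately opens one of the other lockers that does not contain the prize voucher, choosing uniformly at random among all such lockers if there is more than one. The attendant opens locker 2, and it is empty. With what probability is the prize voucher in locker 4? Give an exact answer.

1/5

Apply Bayes' rule, conditioning on where the prize voucher actually is.
If it is in any of lockers 1, 3, and 5 (prior 1/5 each): the attendant has 3 equally likely choices, so probability 1/3; weight (1/5)·(1/3) = 1/15 each.
If it is in locker 2 (prior 1/5): the attendant opened locker 2, so this case is ruled out; weight (1/5)·0 = 0.
If it is in locker 4 (prior 1/5): the attendant has 4 equally likely choices, so probability 1/4; weight (1/5)·(1/4) = 1/20.
The weights sum to 1/4.
So P(the prize voucher in locker 4 | the attendant opened locker 2) = (1/20) / (1/4) = 1/5.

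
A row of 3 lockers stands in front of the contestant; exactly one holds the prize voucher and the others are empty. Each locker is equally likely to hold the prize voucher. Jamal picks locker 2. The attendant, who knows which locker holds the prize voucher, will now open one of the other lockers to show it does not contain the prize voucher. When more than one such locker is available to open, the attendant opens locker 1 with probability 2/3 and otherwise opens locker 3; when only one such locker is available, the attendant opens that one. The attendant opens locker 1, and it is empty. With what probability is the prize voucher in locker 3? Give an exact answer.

3/5

Condition on the true location of the prize voucher.
If it is in locker 1 (prior 1/3): the attendant opened locker 1, so this case is ruled out; weight (1/3)·0 = 0.
If it is in locker 2 (prior 1/3): locker 1 is available, opened with probability 2/3; weight (1/3)·(2/3) = 2/9.
If it is in locker 3 (prior 1/3): only locker 1 is available, probability 1; weight (1/3)·1 = 1/3.
The weights sum to 5/9.
So P(the prize voucher in locker 3 | the attendant opened locker 1) = (1/3) / (5/9) = 3/5.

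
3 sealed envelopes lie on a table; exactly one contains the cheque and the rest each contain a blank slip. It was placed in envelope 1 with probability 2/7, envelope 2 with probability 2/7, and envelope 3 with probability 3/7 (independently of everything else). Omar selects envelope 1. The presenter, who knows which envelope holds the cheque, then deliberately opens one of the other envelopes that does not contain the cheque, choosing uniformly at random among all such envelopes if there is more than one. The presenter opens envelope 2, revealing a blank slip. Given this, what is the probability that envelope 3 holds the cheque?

3/4

Apply Bayes' rule, conditioning on where the cheque actually is.
If it is in envelope 1 (prior 2/7): the presenter has 2 equally likely choices, so probability 1/2; weight (2/7)·(1/2) = 1/7.
If it is in envelope 2 (prior 2/7): the presenter opened envelope 2, so this case is ruled out; weight (2/7)·0 = 0.
If it is in envelope 3 (prior 3/7): the presenter has no choice, probability 1; weight (3/7)·1 = 3/7.
The weights sum to 4/7.
So P(the cheque in envelope 3 | the presenter opened envelope 2) = (3/7) / (4/7) = 3/4.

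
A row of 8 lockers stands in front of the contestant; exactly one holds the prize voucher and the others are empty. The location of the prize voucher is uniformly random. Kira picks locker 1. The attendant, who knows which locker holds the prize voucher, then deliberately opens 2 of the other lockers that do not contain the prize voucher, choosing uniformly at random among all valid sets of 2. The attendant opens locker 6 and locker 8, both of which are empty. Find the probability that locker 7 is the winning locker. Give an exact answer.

7/40

Apply Bayes' rule, conditioning on where the prize voucher actually is.
If it is in locker 1 (prior 1/8): the attendant has 21 equally likely choices, so probability 1/21; weight (1/8)·(1/21) = 1/168.
If it is in any of lockers 2, 3, 4, 5, and 7 (prior 1/8 each): the attendant has 15 equally likely choices, so probability 1/15; weight (1/8)·(1/15) = 1/120 each.
If it is in either of lockers 6 and 8 (prior 1/8 each): that locker was opened and seen not to hold the prize — ruled out; weight (1/8)·0 = 0 each.
The weights sum to 1/21.
So P(the prize voucher in locker 7 | the attendant opened locker 6 and locker 8) = (1/120) / (1/21) = 7/40.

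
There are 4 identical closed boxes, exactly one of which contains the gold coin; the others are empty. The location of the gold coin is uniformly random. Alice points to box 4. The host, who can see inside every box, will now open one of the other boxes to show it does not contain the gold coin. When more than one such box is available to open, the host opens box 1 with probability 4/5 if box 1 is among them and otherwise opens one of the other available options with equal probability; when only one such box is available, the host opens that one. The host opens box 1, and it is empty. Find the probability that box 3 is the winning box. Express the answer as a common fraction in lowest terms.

1/3

Condition on the true location of the gold coin.
If it is in box 1 (prior 1/4): the host opened box 1, so this case is ruled out; weight (1/4)·0 = 0.
If it is in any of boxes 2, 3, and 4 (prior 1/4 each): box 1 is available, opened with probability 4/5; weight (1/4)·(4/5) = 1/5 each.
The weights sum to 3/5.
So P(the gold coin in box 3 | the host opened box 1) = (1/5) / (3/5) = 1/3.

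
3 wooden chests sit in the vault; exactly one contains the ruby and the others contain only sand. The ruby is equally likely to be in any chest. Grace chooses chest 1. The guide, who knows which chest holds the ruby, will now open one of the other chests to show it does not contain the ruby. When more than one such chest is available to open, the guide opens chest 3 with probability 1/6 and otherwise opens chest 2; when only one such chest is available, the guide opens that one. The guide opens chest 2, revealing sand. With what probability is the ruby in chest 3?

Apply Bayes' rule, conditioning on where the ruby actually is.
If it is in chest 1 (prior 1/3): chest 3 is available but not opened, probability 5/6; weight (1/3)·(5/6) = 5/18.
If it is in chest 2 (prior 1/3): the guide opened chest 2, so this case is ruled out; weight (1/3)·0 = 0.
If it is in chest 3 (prior 1/3): only chest 2 is available, probability 1; weight (1/3)·1 = 1/3.
The weights sum to 11/18.
So P(the ruby in chest 3 | the guide opened chest 2) = (1/3) / (11/18) = 6/11.

6/11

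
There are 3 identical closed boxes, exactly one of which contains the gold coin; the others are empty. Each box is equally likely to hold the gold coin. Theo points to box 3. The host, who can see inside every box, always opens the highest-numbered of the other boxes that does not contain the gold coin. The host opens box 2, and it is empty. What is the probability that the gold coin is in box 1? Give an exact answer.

1/2

Apply Bayes' rule, conditioning on where the gold coin actually is.
If it is in either of boxes 1 and 3 (prior 1/3 each): box 2 is the highest-numbered option available, probability 1; weight (1/3)·1 = 1/3 each.
If it is in box 2 (prior 1/3): the host opened box 2, so this case is ruled out; weight (1/3)·0 = 0.
The weights sum to 2/3.
So P(the gold coin in box 1 | the host opened box 2) = (1/3) / (2/3) = 1/2.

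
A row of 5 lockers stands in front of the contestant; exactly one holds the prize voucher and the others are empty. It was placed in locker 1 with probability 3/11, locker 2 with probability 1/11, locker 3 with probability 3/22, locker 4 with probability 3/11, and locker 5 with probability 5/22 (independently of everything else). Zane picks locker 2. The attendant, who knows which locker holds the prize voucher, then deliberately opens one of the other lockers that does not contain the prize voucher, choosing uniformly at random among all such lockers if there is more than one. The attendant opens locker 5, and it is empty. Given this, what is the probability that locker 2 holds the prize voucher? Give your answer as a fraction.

Condition on the true location of the prize voucher.
If it is in either of lockers 1 and 4 (prior 3/11 each): the attendant has 3 equally likely choices, so probability 1/3; weight (3/11)·(1/3) = 1/11 each.
If it is in locker 2 (prior 1/11): the attendant has 4 equally likely choices, so probability 1/4; weight (1/11)·(1/4) = 1/44.
If it is in locker 3 (prior 3/22): the attendant has 3 equally likely choices, so probability 1/3; weight (3/22)·(1/3) = 1/22.
If it is in locker 5 (prior 5/22): the attendant opened locker 5, so this case is ruled out; weight (5/22)·0 = 0.
The weights sum to 1/4.
So P(the prize voucher in locker 2 | the attendant opened locker 5) = (1/44) / (1/4) = 1/11.

1/11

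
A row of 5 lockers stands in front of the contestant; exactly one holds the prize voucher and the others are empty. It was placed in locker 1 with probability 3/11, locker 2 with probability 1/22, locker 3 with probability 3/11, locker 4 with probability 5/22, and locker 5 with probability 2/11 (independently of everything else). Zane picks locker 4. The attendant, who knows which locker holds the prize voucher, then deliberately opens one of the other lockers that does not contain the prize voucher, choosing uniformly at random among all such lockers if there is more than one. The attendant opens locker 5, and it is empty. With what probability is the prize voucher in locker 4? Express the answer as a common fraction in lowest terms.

Condition on the true location of the prize voucher.
If it is in either of lockers 1 and 3 (prior 3/11 each): the attendant has 3 equally likely choices, so probability 1/3; weight (3/11)·(1/3) = 1/11 each.
If it is in locker 2 (prior 1/22): the attendant has 3 equally likely choices, so probability 1/3; weight (1/22)·(1/3) = 1/66.
If it is in locker 4 (prior 5/22): the attendant has 4 equally likely choices, so probability 1/4; weight (5/22)·(1/4) = 5/88.
If it is in locker 5 (prior 2/11): the attendant opened locker 5, so this case is ruled out; weight (2/11)·0 = 0.
The weights sum to 67/264.
So P(the prize voucher in locker 4 | the attendant opened locker 5) = (5/88) / (67/264) = 15/67.

15/67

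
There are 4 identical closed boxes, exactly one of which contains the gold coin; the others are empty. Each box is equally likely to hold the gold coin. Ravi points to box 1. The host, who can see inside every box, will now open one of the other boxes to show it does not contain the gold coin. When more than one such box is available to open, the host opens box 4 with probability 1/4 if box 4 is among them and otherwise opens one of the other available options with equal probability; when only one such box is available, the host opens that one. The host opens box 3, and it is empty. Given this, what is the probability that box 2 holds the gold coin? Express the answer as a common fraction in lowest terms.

6/13

Apply Bayes' rule, conditioning on where the gold coin actually is.
If it is in box 1 (prior 1/4): box 4 is available but not opened; box 3 gets probability (1 − 1/4)/2 = 3/8; weight (1/4)·(3/8) = 3/32.
If it is in box 2 (prior 1/4): box 4 is available but not opened, probability 3/4; weight (1/4)·(3/4) = 3/16.
If it is in box 3 (prior 1/4): the host opened box 3, so this case is ruled out; weight (1/4)·0 = 0.
If it is in box 4 (prior 1/4): box 4 holds the prize so is unavailable; the host chooses uniformly among the 2 others, probability 1/2; weight (1/4)·(1/2) = 1/8.
The weights sum to 13/32.
So P(the gold coin in box 2 | the host opened box 3) = (3/16) / (13/32) = 6/13.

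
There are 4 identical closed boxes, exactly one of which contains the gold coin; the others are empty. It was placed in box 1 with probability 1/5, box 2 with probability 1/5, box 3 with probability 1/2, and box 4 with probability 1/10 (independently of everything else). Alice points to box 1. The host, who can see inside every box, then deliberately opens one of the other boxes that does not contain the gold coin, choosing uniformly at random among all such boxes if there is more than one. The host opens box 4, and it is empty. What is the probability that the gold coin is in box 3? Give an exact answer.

3/5

Apply Bayes' rule, conditioning on where the gold coin actually is.
If it is in box 1 (prior 1/5): the host has 3 equally likely choices, so probability 1/3; weight (1/5)·(1/3) = 1/15.
If it is in box 2 (prior 1/5): the host has 2 equally likely choices, so probability 1/2; weight (1/5)·(1/2) = 1/10.
If it is in box 3 (prior 1/2): the host has 2 equally likely choices, so probability 1/2; weight (1/2)·(1/2) = 1/4.
If it is in box 4 (prior 1/10): the host opened box 4, so this case is ruled out; weight (1/10)·0 = 0.
The weights sum to 5/12.
So P(the gold coin in box 3 | the host opened box 4) = (1/4) / (5/12) = 3/5.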